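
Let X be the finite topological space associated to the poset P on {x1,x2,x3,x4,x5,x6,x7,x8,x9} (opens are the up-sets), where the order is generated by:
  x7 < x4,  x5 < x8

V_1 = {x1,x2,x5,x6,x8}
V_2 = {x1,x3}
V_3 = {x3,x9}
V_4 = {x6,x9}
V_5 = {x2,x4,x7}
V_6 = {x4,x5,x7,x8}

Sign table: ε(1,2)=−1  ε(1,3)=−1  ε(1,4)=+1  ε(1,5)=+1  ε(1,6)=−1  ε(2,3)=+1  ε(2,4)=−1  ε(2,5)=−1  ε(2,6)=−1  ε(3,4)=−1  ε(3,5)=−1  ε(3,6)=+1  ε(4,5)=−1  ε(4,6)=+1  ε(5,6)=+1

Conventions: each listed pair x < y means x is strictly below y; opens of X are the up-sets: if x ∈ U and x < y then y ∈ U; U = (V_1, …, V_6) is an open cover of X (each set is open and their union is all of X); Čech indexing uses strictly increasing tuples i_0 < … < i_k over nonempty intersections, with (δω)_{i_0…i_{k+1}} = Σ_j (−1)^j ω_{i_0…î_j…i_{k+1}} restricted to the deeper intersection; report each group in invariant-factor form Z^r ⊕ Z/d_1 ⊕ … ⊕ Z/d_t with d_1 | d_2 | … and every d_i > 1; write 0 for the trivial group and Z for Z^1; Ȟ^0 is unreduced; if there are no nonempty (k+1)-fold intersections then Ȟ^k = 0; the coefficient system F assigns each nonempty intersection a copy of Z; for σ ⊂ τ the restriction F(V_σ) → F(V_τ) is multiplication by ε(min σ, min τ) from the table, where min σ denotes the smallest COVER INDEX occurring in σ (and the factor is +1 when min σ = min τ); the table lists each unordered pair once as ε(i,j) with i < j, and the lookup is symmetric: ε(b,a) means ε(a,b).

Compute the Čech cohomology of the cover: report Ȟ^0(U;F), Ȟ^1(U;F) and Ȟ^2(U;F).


Ȟ^0 ≅ 0, Ȟ^1 ≅ Z ⊕ Z/2 and Ȟ^2 ≅ 0

nerve simplices:
  V12={x1} V14={x6} V15={x2} V16={x5,x8} V23={x3} V34={x9} V56={x4,x7}
C dims 6,7; δ0: rk 6, SNF 1^5·2
degree 0: 6−6−0 = 0 → Ȟ^0 ≅ 0
degree 1: 7−0−6 = 1 plus torsion [2] → Ȟ^1 ≅ Z ⊕ Z/2
degree 2: 0−0−0 = 0 → Ȟ^2 ≅ 0


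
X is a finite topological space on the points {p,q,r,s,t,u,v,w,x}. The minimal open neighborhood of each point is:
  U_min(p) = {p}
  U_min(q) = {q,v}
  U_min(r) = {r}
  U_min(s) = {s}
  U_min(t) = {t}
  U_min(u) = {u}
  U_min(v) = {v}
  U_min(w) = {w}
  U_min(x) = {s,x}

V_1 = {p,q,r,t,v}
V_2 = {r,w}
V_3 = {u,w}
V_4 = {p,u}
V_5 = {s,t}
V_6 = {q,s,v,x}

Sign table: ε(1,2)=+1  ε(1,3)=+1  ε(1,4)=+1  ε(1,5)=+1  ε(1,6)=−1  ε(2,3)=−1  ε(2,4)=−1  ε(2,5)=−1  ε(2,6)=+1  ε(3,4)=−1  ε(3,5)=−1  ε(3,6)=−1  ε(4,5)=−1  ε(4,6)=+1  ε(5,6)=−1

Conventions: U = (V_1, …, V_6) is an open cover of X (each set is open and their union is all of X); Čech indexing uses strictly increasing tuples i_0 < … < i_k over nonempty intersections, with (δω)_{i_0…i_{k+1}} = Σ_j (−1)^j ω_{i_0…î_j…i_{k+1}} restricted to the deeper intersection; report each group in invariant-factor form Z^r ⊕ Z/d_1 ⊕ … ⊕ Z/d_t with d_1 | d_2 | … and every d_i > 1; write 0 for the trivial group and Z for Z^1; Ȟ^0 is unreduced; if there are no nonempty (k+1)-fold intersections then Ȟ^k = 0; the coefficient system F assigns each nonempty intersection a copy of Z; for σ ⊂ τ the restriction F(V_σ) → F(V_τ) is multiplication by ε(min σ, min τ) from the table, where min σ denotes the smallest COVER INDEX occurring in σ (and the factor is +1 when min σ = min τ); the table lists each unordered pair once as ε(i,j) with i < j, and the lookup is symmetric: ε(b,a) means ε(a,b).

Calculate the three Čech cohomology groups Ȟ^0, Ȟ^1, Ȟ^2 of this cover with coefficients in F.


intersection data:
  V12={r} V14={p} V15={t} V16={q,v} V23={w} V34={u} V56={s}
C dims 6,7; δ0: rk 5, SNF 1^5
Ȟ^0 = (6 − 5) − 0 = 1, so Ȟ^0 ≅ Z
Ȟ^1 = (7 − 0) − 5 = 2, so Ȟ^1 ≅ Z^2
Ȟ^2 = (0 − 0) − 0 = 0, so Ȟ^2 ≅ 0

Ȟ^0 ≅ Z, Ȟ^1 ≅ Z^2 and Ȟ^2 ≅ 0


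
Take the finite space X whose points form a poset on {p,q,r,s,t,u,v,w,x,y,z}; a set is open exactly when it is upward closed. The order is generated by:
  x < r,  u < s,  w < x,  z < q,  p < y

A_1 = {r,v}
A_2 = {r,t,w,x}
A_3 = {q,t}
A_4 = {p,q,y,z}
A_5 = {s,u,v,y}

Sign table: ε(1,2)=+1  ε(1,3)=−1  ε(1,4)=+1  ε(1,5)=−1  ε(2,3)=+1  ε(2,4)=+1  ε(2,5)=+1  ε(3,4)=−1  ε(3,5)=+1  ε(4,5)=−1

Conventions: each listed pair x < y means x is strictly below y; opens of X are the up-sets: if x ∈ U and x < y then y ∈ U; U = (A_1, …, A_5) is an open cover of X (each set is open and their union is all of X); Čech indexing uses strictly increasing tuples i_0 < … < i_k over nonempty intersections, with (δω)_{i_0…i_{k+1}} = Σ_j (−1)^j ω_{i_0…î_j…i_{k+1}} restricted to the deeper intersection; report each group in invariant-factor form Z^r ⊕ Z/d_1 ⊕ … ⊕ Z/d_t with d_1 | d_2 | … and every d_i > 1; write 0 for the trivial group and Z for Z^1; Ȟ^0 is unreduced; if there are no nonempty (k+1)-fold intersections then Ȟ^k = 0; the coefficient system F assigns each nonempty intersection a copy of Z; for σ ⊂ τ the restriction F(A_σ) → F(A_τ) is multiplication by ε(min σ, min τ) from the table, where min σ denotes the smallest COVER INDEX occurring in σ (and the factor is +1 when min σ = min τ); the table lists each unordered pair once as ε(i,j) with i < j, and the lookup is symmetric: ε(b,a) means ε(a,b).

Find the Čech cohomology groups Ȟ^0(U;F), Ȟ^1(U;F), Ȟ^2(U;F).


Ȟ^0 ≅ 0,  Ȟ^1 ≅ Z/2,  Ȟ^2 ≅ 0

intersection data:
  A12={r} A15={v} A23={t} A34={q} A45={y}
C dims 5,5; δ0: rk 5, SNF 1^4·2
Ȟ^0 = (5 − 5) − 0 = 0, so Ȟ^0 ≅ 0
Ȟ^1 = (5 − 0) − 5 = 0 plus torsion [2], so Ȟ^1 ≅ Z/2
Ȟ^2 = (0 − 0) − 0 = 0, so Ȟ^2 ≅ 0


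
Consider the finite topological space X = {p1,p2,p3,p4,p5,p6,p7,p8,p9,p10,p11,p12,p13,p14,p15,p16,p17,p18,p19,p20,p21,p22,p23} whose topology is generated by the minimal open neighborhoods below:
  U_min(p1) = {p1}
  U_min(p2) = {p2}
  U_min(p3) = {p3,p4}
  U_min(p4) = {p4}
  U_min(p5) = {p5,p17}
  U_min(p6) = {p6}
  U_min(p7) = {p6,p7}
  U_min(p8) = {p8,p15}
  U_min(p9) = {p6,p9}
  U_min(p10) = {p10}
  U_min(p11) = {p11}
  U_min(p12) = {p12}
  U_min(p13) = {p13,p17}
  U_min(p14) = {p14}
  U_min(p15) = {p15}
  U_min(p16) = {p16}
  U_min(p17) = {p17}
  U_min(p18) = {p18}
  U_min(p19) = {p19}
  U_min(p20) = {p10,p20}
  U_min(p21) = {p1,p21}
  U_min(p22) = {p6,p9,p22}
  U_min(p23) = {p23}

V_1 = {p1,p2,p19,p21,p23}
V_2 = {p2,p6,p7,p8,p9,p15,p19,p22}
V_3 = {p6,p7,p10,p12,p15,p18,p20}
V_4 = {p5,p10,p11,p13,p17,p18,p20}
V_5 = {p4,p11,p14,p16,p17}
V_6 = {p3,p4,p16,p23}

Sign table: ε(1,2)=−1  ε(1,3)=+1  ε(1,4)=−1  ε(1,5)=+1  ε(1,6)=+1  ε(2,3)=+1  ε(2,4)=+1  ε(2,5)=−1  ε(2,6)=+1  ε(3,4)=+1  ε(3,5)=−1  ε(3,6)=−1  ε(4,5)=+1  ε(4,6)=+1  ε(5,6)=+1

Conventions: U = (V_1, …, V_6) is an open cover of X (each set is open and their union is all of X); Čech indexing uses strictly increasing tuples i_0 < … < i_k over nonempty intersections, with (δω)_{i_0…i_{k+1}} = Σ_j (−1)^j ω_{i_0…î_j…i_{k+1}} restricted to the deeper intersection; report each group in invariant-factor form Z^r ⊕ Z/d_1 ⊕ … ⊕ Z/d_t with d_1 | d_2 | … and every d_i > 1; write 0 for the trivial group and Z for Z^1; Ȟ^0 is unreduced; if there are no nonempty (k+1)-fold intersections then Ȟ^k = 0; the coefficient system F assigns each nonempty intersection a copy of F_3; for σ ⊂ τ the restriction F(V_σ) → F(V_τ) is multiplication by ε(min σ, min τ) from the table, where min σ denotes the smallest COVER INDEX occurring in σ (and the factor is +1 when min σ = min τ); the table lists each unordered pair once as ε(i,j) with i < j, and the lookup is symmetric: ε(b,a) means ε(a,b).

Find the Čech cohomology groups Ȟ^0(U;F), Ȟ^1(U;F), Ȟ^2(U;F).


Ȟ^0 = 0; Ȟ^1 = 0; Ȟ^2 = 0

intersection data:
  V12={p2,p19} V16={p23} V23={p6,p7,p15} V34={p10,p18,p20} V45={p11,p17} V56={p4,p16}
C dims 6,6; δ0: rk_F3 6
Ȟ^0 = (6 − 6) − 0 = 0, so Ȟ^0 ≅ 0
Ȟ^1 = (6 − 0) − 6 = 0, so Ȟ^1 ≅ 0
Ȟ^2 = (0 − 0) − 0 = 0, so Ȟ^2 ≅ 0


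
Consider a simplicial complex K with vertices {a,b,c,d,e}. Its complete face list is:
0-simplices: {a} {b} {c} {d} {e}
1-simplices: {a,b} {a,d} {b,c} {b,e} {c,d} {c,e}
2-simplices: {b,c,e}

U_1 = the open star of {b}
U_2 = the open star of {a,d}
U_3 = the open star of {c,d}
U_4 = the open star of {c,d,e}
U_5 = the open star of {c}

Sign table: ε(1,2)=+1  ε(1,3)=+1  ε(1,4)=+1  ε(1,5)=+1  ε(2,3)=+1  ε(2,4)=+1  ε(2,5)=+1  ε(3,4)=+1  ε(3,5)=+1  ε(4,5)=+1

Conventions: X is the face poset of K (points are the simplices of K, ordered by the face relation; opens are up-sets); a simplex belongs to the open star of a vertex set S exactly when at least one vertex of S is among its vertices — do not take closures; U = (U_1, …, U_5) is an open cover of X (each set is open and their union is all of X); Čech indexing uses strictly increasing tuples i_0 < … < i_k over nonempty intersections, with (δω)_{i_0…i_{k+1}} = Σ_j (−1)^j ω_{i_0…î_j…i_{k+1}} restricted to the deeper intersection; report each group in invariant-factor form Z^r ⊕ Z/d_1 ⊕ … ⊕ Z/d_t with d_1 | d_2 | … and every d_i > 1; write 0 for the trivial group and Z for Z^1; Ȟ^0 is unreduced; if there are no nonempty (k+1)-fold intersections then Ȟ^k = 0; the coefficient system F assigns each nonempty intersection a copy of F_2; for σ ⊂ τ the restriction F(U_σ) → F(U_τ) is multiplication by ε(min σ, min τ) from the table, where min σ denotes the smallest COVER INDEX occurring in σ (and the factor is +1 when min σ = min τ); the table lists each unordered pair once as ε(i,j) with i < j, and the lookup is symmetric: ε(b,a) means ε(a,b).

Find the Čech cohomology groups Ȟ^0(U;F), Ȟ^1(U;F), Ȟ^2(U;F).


nerve of the cover:
  U1={{b},{a,b},{b,c},{b,e},{b,c,e}} U2={{a},{d},{a,b},{a,d},{c,d}} U3={{c},{d},{a,d},{b,c},{c,d},{c,e},{b,c,e}} U4={{c},{d},{e},{a,d},{b,c},{b,e},{c,d},{c,e},{b,c,e}} U5={{c},{b,c},{c,d},{c,e},{b,c,e}}
  U12={{a,b}} U13={{b,c},{b,c,e}} U14={{b,c},{b,e},{b,c,e}} U15={{b,c},{b,c,e}} U23={{d},{a,d},{c,d}} U24={{d},{a,d},{c,d}} U25={{c,d}} U34={{c},{d},{a,d},{b,c},{c,d},{c,e},{b,c,e}} U35={{c},{b,c},{c,d},{c,e},{b,c,e}} U45={{c},{b,c},{c,d},{c,e},{b,c,e}}
  U134={{b,c},{b,c,e}} U135={{b,c},{b,c,e}} U145={{b,c},{b,c,e}} U234={{d},{a,d},{c,d}} U235={{c,d}} U245={{c,d}} U345={{c},{b,c},{c,d},{c,e},{b,c,e}}
  U1345={{b,c},{b,c,e}} U2345={{c,d}}
C dims 5,10,7,2; δ0: rk_F2 4; δ1: rk_F2 5; δ2: rk_F2 2
Ȟ^0 = (5 − 4) − 0 = 1, so Ȟ^0 ≅ Z/2
Ȟ^1 = (10 − 5) − 4 = 1, so Ȟ^1 ≅ Z/2
Ȟ^2 = (7 − 2) − 5 = 0, so Ȟ^2 ≅ 0

Ȟ^0 ≅ Z/2, Ȟ^1 ≅ Z/2 and Ȟ^2 ≅ 0


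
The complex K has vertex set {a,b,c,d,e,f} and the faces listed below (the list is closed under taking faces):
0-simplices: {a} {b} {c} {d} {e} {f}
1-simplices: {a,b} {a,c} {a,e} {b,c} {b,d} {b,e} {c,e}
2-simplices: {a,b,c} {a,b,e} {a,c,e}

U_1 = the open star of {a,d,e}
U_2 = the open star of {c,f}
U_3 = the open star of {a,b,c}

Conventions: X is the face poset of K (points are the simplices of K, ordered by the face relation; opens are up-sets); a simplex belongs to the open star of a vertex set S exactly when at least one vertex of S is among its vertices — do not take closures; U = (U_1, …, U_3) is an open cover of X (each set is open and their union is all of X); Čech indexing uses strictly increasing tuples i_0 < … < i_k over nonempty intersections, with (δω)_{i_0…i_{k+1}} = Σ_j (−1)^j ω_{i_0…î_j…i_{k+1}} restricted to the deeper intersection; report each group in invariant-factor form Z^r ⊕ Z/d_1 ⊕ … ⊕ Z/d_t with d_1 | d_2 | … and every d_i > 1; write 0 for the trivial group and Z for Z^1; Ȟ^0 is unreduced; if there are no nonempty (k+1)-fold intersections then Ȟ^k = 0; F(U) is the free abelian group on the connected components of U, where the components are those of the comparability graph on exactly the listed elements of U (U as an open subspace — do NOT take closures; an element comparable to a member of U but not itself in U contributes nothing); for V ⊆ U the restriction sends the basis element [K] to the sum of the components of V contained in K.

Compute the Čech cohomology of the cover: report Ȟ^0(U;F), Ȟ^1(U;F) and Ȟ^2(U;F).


nerve of the cover:
  U1={{a},{d},{e},{a,b},{a,c},{a,e},{b,d},{b,e},{c,e},{a,b,c},{a,b,e},{a,c,e}} U2={{c},{f},{a,c},{b,c},{c,e},{a,b,c},{a,c,e}} U3={{a},{b},{c},{a,b},{a,c},{a,e},{b,c},{b,d},{b,e},{c,e},{a,b,c},{a,b,e},{a,c,e}}
  U12={{a,c},{c,e},{a,b,c},{a,c,e}} U13={{a},{a,b},{a,c},{a,e},{b,d},{b,e},{c,e},{a,b,c},{a,b,e},{a,c,e}} U23={{c},{a,c},{b,c},{c,e},{a,b,c},{a,c,e}}
  U123={{a,c},{c,e},{a,b,c},{a,c,e}}
components per intersection:
  U1: {{a},{e},{a,b},{a,c},{a,e},{b,e},{c,e},{a,b,c},{a,b,e},{a,c,e}} {{d},{b,d}}
  U2: {{c},{a,c},{b,c},{c,e},{a,b,c},{a,c,e}} {{f}}
  U3: {{a},{b},{c},{a,b},{a,c},{a,e},{b,c},{b,d},{b,e},{c,e},{a,b,c},{a,b,e},{a,c,e}}
  U12: {{a,c},{c,e},{a,b,c},{a,c,e}}
  U13: {{a},{a,b},{a,c},{a,e},{b,e},{c,e},{a,b,c},{a,b,e},{a,c,e}} {{b,d}}
  U23: {{c},{a,c},{b,c},{c,e},{a,b,c},{a,c,e}}
  U123: {{a,c},{c,e},{a,b,c},{a,c,e}}
C dims 5,4,1; δ0: rk 3, SNF 1^3; δ1: rk 1, SNF 1^1
Ȟ^0 = (5 − 3) − 0 = 2, so Ȟ^0 ≅ Z^2
Ȟ^1 = (4 − 1) − 3 = 0, so Ȟ^1 ≅ 0
Ȟ^2 = (1 − 0) − 1 = 0, so Ȟ^2 ≅ 0

Ȟ^0(U;F) ≅ Z^2, Ȟ^1(U;F) ≅ 0 and Ȟ^2(U;F) ≅ 0


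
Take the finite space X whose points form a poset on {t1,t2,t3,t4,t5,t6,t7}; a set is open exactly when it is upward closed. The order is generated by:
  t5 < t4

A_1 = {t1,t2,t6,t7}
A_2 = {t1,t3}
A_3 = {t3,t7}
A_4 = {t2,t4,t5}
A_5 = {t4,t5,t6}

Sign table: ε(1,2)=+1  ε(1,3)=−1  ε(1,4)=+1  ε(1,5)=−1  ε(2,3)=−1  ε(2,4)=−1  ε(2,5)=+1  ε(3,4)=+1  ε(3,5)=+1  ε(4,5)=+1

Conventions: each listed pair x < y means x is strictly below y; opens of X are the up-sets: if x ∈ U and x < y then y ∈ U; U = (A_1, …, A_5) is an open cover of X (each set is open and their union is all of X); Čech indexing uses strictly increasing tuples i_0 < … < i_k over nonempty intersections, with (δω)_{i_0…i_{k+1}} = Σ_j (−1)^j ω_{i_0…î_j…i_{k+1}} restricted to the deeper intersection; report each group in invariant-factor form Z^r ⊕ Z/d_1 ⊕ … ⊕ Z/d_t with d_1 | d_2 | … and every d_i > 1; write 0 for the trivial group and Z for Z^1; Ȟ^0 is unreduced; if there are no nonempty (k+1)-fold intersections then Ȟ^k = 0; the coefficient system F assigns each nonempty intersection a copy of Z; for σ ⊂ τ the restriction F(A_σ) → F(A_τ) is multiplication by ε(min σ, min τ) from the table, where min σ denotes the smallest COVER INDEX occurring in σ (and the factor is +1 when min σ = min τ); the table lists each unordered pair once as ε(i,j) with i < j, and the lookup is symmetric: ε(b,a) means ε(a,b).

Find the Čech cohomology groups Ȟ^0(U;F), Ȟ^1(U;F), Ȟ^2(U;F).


nerve simplices:
  A12={t1} A13={t7} A14={t2} A15={t6} A23={t3} A45={t4,t5}
C dims 5,6; δ0: rk 5, SNF 1^4·2
degree 0: 5−5−0 = 0 → Ȟ^0 ≅ 0
degree 1: 6−0−5 = 1 plus torsion [2] → Ȟ^1 ≅ Z ⊕ Z/2
degree 2: 0−0−0 = 0 → Ȟ^2 ≅ 0

Ȟ^0(U;F) ≅ 0; Ȟ^1(U;F) ≅ Z ⊕ Z/2; Ȟ^2(U;F) ≅ 0


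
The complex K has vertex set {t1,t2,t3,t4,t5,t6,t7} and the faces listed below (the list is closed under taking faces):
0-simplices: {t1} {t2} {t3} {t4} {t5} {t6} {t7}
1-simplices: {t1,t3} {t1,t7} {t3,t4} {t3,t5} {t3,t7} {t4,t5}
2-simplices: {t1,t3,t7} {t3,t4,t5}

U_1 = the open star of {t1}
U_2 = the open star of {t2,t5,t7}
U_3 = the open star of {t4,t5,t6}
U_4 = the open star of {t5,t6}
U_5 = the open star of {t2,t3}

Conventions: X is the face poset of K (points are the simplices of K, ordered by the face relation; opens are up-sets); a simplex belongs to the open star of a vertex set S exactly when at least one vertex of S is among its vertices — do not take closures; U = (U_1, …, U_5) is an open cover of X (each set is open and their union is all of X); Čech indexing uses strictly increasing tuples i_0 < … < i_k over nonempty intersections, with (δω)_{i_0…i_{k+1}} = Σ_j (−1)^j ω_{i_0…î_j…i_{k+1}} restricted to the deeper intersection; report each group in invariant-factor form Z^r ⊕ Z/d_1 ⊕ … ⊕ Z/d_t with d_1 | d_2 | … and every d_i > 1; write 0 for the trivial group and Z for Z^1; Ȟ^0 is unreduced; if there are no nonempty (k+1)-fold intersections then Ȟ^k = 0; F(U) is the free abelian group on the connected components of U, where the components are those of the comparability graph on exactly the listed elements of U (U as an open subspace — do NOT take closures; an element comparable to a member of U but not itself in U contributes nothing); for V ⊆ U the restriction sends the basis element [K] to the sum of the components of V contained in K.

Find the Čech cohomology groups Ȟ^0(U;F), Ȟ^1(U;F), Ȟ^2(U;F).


cover nerve:
  U1={{t1},{t1,t3},{t1,t7},{t1,t3,t7}} U2={{t2},{t5},{t7},{t1,t7},{t3,t5},{t3,t7},{t4,t5},{t1,t3,t7},{t3,t4,t5}} U3={{t4},{t5},{t6},{t3,t4},{t3,t5},{t4,t5},{t3,t4,t5}} U4={{t5},{t6},{t3,t5},{t4,t5},{t3,t4,t5}} U5={{t2},{t3},{t1,t3},{t3,t4},{t3,t5},{t3,t7},{t1,t3,t7},{t3,t4,t5}}
  U12={{t1,t7},{t1,t3,t7}} U15={{t1,t3},{t1,t3,t7}} U23={{t5},{t3,t5},{t4,t5},{t3,t4,t5}} U24={{t5},{t3,t5},{t4,t5},{t3,t4,t5}} U25={{t2},{t3,t5},{t3,t7},{t1,t3,t7},{t3,t4,t5}} U34={{t5},{t6},{t3,t5},{t4,t5},{t3,t4,t5}} U35={{t3,t4},{t3,t5},{t3,t4,t5}} U45={{t3,t5},{t3,t4,t5}}
  U125={{t1,t3,t7}} U234={{t5},{t3,t5},{t4,t5},{t3,t4,t5}} U235={{t3,t5},{t3,t4,t5}} U245={{t3,t5},{t3,t4,t5}} U345={{t3,t5},{t3,t4,t5}}
  U2345={{t3,t5},{t3,t4,t5}}
components per intersection:
  U1: {{t1},{t1,t3},{t1,t7},{t1,t3,t7}}
  U2: {{t2}} {{t5},{t3,t5},{t4,t5},{t3,t4,t5}} {{t7},{t1,t7},{t3,t7},{t1,t3,t7}}
  U3: {{t4},{t5},{t3,t4},{t3,t5},{t4,t5},{t3,t4,t5}} {{t6}}
  U4: {{t5},{t3,t5},{t4,t5},{t3,t4,t5}} {{t6}}
  U5: {{t2}} {{t3},{t1,t3},{t3,t4},{t3,t5},{t3,t7},{t1,t3,t7},{t3,t4,t5}}
  U12: {{t1,t7},{t1,t3,t7}}
  U15: {{t1,t3},{t1,t3,t7}}
  U23: {{t5},{t3,t5},{t4,t5},{t3,t4,t5}}
  U24: {{t5},{t3,t5},{t4,t5},{t3,t4,t5}}
  U25: {{t2}} {{t3,t5},{t3,t4,t5}} {{t3,t7},{t1,t3,t7}}
  U34: {{t5},{t3,t5},{t4,t5},{t3,t4,t5}} {{t6}}
  U35: {{t3,t4},{t3,t5},{t3,t4,t5}}
  U45: {{t3,t5},{t3,t4,t5}}
  U125: {{t1,t3,t7}}
  U234: {{t5},{t3,t5},{t4,t5},{t3,t4,t5}}
  U235: {{t3,t5},{t3,t4,t5}}
  U245: {{t3,t5},{t3,t4,t5}}
  U345: {{t3,t5},{t3,t4,t5}}
  U2345: {{t3,t5},{t3,t4,t5}}
C dims 10,11,5,1; δ0: rk 7, SNF 1^7; δ1: rk 4, SNF 1^4; δ2: rk 1, SNF 1^1
Ȟ^0: (10−7)−0=3 ⇒ Z^3
Ȟ^1: (11−4)−7=0 ⇒ 0
Ȟ^2: (5−1)−4=0 ⇒ 0

Ȟ^0 = Z^3; Ȟ^1 = 0; Ȟ^2 = 0


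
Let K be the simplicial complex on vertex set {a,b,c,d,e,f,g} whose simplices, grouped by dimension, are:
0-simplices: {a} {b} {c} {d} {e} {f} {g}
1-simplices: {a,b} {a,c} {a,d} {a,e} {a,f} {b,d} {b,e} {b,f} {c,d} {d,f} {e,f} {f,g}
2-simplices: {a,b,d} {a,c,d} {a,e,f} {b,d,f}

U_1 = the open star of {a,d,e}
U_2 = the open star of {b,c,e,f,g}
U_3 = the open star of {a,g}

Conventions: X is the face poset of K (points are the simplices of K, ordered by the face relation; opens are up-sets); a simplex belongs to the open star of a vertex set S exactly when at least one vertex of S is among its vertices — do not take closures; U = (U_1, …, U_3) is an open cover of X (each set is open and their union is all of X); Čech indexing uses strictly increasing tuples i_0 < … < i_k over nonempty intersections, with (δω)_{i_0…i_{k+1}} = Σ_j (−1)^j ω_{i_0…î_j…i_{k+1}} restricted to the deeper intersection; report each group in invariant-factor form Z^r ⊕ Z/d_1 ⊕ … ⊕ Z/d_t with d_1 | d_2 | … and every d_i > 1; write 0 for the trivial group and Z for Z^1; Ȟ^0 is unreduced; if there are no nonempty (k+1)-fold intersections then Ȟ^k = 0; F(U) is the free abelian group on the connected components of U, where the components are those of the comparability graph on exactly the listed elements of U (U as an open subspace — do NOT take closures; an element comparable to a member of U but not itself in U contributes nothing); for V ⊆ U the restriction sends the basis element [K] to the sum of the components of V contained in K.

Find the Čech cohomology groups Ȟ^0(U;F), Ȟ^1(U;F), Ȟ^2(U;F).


nerve of the cover:
  U1={{a},{d},{e},{a,b},{a,c},{a,d},{a,e},{a,f},{b,d},{b,e},{c,d},{d,f},{e,f},{a,b,d},{a,c,d},{a,e,f},{b,d,f}} U2={{b},{c},{e},{f},{g},{a,b},{a,c},{a,e},{a,f},{b,d},{b,e},{b,f},{c,d},{d,f},{e,f},{f,g},{a,b,d},{a,c,d},{a,e,f},{b,d,f}} U3={{a},{g},{a,b},{a,c},{a,d},{a,e},{a,f},{f,g},{a,b,d},{a,c,d},{a,e,f}}
  U12={{e},{a,b},{a,c},{a,e},{a,f},{b,d},{b,e},{c,d},{d,f},{e,f},{a,b,d},{a,c,d},{a,e,f},{b,d,f}} U13={{a},{a,b},{a,c},{a,d},{a,e},{a,f},{a,b,d},{a,c,d},{a,e,f}} U23={{g},{a,b},{a,c},{a,e},{a,f},{f,g},{a,b,d},{a,c,d},{a,e,f}}
  U123={{a,b},{a,c},{a,e},{a,f},{a,b,d},{a,c,d},{a,e,f}}
components per intersection:
  U1: {{a},{d},{e},{a,b},{a,c},{a,d},{a,e},{a,f},{b,d},{b,e},{c,d},{d,f},{e,f},{a,b,d},{a,c,d},{a,e,f},{b,d,f}}
  U2: {{b},{e},{f},{g},{a,b},{a,e},{a,f},{b,d},{b,e},{b,f},{d,f},{e,f},{f,g},{a,b,d},{a,e,f},{b,d,f}} {{c},{a,c},{c,d},{a,c,d}}
  U3: {{a},{a,b},{a,c},{a,d},{a,e},{a,f},{a,b,d},{a,c,d},{a,e,f}} {{g},{f,g}}
  U12: {{e},{a,e},{a,f},{b,e},{e,f},{a,e,f}} {{a,b},{b,d},{d,f},{a,b,d},{b,d,f}} {{a,c},{c,d},{a,c,d}}
  U13: {{a},{a,b},{a,c},{a,d},{a,e},{a,f},{a,b,d},{a,c,d},{a,e,f}}
  U23: {{g},{f,g}} {{a,b},{a,b,d}} {{a,c},{a,c,d}} {{a,e},{a,f},{a,e,f}}
  U123: {{a,b},{a,b,d}} {{a,c},{a,c,d}} {{a,e},{a,f},{a,e,f}}
C dims 5,8,3; δ0: rk 4, SNF 1^4; δ1: rk 3, SNF 1^3
Ȟ^0 = (5 − 4) − 0 = 1, so Ȟ^0 ≅ Z
Ȟ^1 = (8 − 3) − 4 = 1, so Ȟ^1 ≅ Z
Ȟ^2 = (3 − 0) − 3 = 0, so Ȟ^2 ≅ 0

Ȟ^0 ≅ Z, Ȟ^1 ≅ Z and Ȟ^2 ≅ 0


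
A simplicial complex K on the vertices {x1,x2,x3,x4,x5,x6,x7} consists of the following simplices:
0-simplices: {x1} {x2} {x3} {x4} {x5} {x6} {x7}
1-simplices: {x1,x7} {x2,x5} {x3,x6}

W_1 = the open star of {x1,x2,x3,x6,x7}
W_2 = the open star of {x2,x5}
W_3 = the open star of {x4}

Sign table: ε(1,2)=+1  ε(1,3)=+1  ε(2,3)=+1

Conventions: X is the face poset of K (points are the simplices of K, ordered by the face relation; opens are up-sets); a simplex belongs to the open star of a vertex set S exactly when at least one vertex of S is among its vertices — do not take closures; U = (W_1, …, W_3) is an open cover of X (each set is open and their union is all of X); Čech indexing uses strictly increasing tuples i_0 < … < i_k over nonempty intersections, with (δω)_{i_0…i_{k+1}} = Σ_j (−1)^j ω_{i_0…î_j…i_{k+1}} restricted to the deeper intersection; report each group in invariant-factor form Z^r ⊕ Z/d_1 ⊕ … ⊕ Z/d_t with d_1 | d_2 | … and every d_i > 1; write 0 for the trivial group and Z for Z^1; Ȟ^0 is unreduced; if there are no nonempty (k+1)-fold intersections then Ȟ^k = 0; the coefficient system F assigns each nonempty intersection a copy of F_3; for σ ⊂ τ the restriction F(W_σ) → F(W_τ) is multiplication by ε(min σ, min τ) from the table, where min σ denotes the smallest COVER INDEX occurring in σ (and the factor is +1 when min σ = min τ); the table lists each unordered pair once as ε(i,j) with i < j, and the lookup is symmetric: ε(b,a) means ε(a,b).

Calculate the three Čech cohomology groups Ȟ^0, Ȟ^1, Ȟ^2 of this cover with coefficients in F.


nonempty intersections:
  W1={{x1},{x2},{x3},{x6},{x7},{x1,x7},{x2,x5},{x3,x6}} W2={{x2},{x5},{x2,x5}} W3={{x4}}
  W12={{x2},{x2,x5}}
C dims 3,1; δ0: rk_F3 1
Ȟ^0: (3−1)−0=2 ⇒ Z/3 ⊕ Z/3
Ȟ^1: (1−0)−1=0 ⇒ 0
Ȟ^2: (0−0)−0=0 ⇒ 0

Ȟ^0 = Z/3 ⊕ Z/3, Ȟ^1 = 0 and Ȟ^2 = 0


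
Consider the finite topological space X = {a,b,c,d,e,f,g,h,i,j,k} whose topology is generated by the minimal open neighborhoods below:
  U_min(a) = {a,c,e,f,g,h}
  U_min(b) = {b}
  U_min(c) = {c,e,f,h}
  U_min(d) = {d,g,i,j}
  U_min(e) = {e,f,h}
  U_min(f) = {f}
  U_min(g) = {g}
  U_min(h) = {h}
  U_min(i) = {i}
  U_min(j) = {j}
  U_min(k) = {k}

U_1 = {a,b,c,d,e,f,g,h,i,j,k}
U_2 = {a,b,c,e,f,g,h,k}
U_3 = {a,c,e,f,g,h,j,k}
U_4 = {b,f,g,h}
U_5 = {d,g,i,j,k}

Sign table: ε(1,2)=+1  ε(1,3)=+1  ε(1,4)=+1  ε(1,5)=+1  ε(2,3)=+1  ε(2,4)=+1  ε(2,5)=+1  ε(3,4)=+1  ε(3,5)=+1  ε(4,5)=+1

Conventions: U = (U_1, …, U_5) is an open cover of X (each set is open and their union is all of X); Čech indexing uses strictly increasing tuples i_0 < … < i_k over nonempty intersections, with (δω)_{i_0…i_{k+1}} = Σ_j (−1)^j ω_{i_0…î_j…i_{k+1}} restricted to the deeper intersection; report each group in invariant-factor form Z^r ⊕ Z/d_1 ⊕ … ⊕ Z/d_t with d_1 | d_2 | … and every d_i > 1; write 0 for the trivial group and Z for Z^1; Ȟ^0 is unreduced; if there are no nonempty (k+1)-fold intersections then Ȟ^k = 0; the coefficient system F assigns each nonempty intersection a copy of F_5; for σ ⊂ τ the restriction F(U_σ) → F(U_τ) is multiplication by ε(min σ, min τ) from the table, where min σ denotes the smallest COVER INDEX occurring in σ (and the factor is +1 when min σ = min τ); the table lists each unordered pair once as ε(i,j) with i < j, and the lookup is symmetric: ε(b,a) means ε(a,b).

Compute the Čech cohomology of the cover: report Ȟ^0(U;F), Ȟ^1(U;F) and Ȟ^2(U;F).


Ȟ^0 ≅ Z/5,  Ȟ^1 ≅ 0,  Ȟ^2 ≅ 0

nonempty overlaps:
  U12={a,b,c,e,f,g,h,k} U13={a,c,e,f,g,h,j,k} U14={b,f,g,h} U15={d,g,i,j,k} U23={a,c,e,f,g,h,k} U24={b,f,g,h} U25={g,k} U34={f,g,h} U35={g,j,k} U45={g}
  U123={a,c,e,f,g,h,k} U124={b,f,g,h} U125={g,k} U134={f,g,h} U135={g,j,k} U145={g} U234={f,g,h} U235={g,k} U245={g} U345={g}
  U1234={f,g,h} U1235={g,k} U1245={g} U1345={g} U2345={g}
  U12345={g}
C dims 5,10,10,5; δ0: rk_F5 4; δ1: rk_F5 6; δ2: rk_F5 4
degree 0: 5−4−0 = 1 → Ȟ^0 ≅ Z/5
degree 1: 10−6−4 = 0 → Ȟ^1 ≅ 0
degree 2: 10−4−6 = 0 → Ȟ^2 ≅ 0


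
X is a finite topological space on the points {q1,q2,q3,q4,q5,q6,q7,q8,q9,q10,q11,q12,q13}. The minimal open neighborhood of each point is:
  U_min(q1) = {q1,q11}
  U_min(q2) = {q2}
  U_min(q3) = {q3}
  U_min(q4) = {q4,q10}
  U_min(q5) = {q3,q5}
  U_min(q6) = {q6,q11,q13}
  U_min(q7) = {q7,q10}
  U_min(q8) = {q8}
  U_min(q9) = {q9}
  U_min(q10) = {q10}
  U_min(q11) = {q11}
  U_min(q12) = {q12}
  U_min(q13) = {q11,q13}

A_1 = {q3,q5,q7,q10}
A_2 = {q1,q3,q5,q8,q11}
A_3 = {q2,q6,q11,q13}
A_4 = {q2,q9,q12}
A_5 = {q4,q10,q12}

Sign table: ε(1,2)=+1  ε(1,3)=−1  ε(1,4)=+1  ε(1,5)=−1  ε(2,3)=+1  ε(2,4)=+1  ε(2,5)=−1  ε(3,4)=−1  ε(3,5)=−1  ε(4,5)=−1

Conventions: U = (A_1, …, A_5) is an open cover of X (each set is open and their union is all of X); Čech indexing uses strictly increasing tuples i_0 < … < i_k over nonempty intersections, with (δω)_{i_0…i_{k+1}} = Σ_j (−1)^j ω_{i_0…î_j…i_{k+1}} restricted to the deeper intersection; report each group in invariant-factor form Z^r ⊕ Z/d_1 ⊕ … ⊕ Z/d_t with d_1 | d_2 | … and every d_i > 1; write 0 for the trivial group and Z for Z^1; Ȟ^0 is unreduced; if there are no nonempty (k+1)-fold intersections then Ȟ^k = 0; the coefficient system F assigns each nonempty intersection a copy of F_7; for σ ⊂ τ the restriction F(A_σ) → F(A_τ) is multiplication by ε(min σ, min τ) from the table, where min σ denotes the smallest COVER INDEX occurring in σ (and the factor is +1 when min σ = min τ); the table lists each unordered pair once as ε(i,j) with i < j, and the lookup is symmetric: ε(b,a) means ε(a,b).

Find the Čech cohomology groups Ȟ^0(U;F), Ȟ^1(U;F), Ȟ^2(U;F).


Ȟ^0 ≅ 0; Ȟ^1 ≅ 0; Ȟ^2 ≅ 0

nonempty overlaps:
  A12={q3,q5} A15={q10} A23={q11} A34={q2} A45={q12}
C dims 5,5; δ0: rk_F7 5
degree 0: 5−5−0 = 0 → Ȟ^0 ≅ 0
degree 1: 5−0−5 = 0 → Ȟ^1 ≅ 0
degree 2: 0−0−0 = 0 → Ȟ^2 ≅ 0


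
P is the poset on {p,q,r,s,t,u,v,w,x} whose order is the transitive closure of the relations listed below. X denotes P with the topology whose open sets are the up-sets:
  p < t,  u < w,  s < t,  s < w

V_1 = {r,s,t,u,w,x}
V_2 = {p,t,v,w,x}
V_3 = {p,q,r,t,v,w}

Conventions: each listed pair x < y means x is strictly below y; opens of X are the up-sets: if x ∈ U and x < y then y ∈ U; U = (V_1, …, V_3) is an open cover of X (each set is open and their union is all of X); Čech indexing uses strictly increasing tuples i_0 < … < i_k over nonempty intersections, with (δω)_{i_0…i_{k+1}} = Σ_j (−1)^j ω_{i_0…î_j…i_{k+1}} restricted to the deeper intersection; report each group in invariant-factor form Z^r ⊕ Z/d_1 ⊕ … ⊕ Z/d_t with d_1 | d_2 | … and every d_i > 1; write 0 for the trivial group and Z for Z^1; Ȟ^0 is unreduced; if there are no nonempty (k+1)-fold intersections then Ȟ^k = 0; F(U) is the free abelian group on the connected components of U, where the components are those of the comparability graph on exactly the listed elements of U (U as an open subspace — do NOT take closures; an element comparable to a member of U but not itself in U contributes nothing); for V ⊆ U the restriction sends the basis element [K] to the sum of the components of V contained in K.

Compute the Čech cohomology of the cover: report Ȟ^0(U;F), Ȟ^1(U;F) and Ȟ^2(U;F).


cover nerve:
  V12={t,w,x} V13={r,t,w} V23={p,t,v,w}
  V123={t,w}
components per intersection:
  V1: {r} {s,t,u,w} {x}
  V2: {p,t} {v} {w} {x}
  V3: {p,t} {q} {r} {v} {w}
  V12: {t} {w} {x}
  V13: {r} {t} {w}
  V23: {p,t} {v} {w}
  V123: {t} {w}
C dims 12,9,2; δ0: rk 7, SNF 1^7; δ1: rk 2, SNF 1^2
Ȟ^0: (12−7)−0=5 ⇒ Z^5
Ȟ^1: (9−2)−7=0 ⇒ 0
Ȟ^2: (2−0)−2=0 ⇒ 0

Ȟ^0(U;F) ≅ Z^5, Ȟ^1(U;F) ≅ 0 and Ȟ^2(U;F) ≅ 0


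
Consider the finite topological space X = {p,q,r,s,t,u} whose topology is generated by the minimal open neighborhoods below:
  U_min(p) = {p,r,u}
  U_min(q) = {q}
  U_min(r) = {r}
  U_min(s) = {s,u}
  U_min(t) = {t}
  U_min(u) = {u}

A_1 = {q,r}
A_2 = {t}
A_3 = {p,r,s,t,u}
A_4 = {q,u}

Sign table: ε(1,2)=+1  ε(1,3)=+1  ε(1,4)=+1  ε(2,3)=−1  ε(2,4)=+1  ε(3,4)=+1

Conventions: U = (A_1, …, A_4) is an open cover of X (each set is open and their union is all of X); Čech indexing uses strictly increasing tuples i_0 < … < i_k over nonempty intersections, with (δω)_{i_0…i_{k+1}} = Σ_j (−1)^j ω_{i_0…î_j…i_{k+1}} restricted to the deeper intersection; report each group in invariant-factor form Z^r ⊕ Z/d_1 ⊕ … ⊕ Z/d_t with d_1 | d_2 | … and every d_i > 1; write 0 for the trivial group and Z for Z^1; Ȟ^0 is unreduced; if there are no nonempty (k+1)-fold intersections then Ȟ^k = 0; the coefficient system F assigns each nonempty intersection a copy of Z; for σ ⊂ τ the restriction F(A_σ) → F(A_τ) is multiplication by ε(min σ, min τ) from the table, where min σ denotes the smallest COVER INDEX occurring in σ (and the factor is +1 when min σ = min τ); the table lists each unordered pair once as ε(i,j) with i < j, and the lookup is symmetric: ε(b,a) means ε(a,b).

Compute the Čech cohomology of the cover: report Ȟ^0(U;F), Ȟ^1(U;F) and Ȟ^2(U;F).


Ȟ^0 = Z,  Ȟ^1 = Z,  Ȟ^2 = 0

nerve of the cover:
  A13={r} A14={q} A23={t} A34={u}
C dims 4,4; δ0: rk 3, SNF 1^3
Ȟ^0 = (4 − 3) − 0 = 1, so Ȟ^0 ≅ Z
Ȟ^1 = (4 − 0) − 3 = 1, so Ȟ^1 ≅ Z
Ȟ^2 = (0 − 0) − 0 = 0, so Ȟ^2 ≅ 0


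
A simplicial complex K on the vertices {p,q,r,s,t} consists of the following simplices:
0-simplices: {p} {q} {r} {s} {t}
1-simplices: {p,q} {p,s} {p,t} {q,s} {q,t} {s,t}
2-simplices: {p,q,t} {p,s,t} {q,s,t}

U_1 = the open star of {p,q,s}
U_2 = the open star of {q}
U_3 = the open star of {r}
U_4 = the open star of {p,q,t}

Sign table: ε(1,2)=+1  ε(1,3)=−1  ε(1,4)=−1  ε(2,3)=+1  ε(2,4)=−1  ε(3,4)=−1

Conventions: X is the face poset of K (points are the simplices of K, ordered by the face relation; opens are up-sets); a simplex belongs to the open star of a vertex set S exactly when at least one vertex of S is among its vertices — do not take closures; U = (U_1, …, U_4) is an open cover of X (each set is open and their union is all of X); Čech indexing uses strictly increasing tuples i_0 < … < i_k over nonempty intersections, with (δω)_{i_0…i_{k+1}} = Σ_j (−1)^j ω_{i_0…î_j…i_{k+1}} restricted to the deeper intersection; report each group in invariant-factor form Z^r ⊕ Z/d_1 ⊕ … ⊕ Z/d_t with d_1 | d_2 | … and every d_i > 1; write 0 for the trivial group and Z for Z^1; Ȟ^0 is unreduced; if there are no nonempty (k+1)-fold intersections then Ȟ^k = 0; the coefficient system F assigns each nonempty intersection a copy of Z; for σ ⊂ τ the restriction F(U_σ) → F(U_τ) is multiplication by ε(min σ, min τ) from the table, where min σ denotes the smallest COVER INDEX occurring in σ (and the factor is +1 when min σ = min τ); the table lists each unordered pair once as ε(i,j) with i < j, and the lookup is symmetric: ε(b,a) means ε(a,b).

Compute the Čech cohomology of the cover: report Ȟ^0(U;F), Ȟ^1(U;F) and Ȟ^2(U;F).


nerve of the cover:
  U1={{p},{q},{s},{p,q},{p,s},{p,t},{q,s},{q,t},{s,t},{p,q,t},{p,s,t},{q,s,t}} U2={{q},{p,q},{q,s},{q,t},{p,q,t},{q,s,t}} U3={{r}} U4={{p},{q},{t},{p,q},{p,s},{p,t},{q,s},{q,t},{s,t},{p,q,t},{p,s,t},{q,s,t}}
  U12={{q},{p,q},{q,s},{q,t},{p,q,t},{q,s,t}} U14={{p},{q},{p,q},{p,s},{p,t},{q,s},{q,t},{s,t},{p,q,t},{p,s,t},{q,s,t}} U24={{q},{p,q},{q,s},{q,t},{p,q,t},{q,s,t}}
  U124={{q},{p,q},{q,s},{q,t},{p,q,t},{q,s,t}}
C dims 4,3,1; δ0: rk 2, SNF 1^2; δ1: rk 1, SNF 1^1
Ȟ^0 = (4 − 2) − 0 = 2, so Ȟ^0 ≅ Z^2
Ȟ^1 = (3 − 1) − 2 = 0, so Ȟ^1 ≅ 0
Ȟ^2 = (1 − 0) − 1 = 0, so Ȟ^2 ≅ 0

Ȟ^0 ≅ Z^2; Ȟ^1 ≅ 0; Ȟ^2 ≅ 0


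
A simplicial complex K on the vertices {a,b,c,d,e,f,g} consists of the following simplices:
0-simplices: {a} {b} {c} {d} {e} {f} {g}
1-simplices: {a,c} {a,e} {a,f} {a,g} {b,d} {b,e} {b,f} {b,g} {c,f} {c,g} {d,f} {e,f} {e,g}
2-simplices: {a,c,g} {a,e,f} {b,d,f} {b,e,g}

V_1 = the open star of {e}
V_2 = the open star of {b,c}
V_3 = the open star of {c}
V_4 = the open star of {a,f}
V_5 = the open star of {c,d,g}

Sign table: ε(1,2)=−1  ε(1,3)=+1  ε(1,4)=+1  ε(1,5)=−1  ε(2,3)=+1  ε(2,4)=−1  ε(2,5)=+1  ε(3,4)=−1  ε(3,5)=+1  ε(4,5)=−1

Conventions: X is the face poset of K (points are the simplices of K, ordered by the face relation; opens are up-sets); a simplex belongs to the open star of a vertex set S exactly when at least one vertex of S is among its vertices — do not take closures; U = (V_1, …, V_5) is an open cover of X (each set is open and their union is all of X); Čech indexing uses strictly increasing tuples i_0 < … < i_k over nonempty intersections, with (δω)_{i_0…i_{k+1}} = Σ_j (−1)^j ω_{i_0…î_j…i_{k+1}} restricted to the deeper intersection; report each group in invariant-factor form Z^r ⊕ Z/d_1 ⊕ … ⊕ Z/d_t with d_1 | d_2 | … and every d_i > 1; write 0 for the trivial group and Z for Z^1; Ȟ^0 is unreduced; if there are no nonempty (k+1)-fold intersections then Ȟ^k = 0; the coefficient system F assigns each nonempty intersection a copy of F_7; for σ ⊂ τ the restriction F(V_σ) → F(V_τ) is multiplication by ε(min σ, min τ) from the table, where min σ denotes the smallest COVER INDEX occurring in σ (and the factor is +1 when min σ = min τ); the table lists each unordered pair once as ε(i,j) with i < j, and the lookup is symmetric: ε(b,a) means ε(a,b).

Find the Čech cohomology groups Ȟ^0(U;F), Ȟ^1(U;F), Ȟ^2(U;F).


intersection data:
  V1={{e},{a,e},{b,e},{e,f},{e,g},{a,e,f},{b,e,g}} V2={{b},{c},{a,c},{b,d},{b,e},{b,f},{b,g},{c,f},{c,g},{a,c,g},{b,d,f},{b,e,g}} V3={{c},{a,c},{c,f},{c,g},{a,c,g}} V4={{a},{f},{a,c},{a,e},{a,f},{a,g},{b,f},{c,f},{d,f},{e,f},{a,c,g},{a,e,f},{b,d,f}} V5={{c},{d},{g},{a,c},{a,g},{b,d},{b,g},{c,f},{c,g},{d,f},{e,g},{a,c,g},{b,d,f},{b,e,g}}
  V12={{b,e},{b,e,g}} V14={{a,e},{e,f},{a,e,f}} V15={{e,g},{b,e,g}} V23={{c},{a,c},{c,f},{c,g},{a,c,g}} V24={{a,c},{b,f},{c,f},{a,c,g},{b,d,f}} V25={{c},{a,c},{b,d},{b,g},{c,f},{c,g},{a,c,g},{b,d,f},{b,e,g}} V34={{a,c},{c,f},{a,c,g}} V35={{c},{a,c},{c,f},{c,g},{a,c,g}} V45={{a,c},{a,g},{c,f},{d,f},{a,c,g},{b,d,f}}
  V125={{b,e,g}} V234={{a,c},{c,f},{a,c,g}} V235={{c},{a,c},{c,f},{c,g},{a,c,g}} V245={{a,c},{c,f},{a,c,g},{b,d,f}} V345={{a,c},{c,f},{a,c,g}}
  V2345={{a,c},{c,f},{a,c,g}}
C dims 5,9,5,1; δ0: rk_F7 4; δ1: rk_F7 4; δ2: rk_F7 1
Ȟ^0 = (5 − 4) − 0 = 1, so Ȟ^0 ≅ Z/7
Ȟ^1 = (9 − 4) − 4 = 1, so Ȟ^1 ≅ Z/7
Ȟ^2 = (5 − 1) − 4 = 0, so Ȟ^2 ≅ 0

Ȟ^0 = Z/7,  Ȟ^1 = Z/7,  Ȟ^2 = 0


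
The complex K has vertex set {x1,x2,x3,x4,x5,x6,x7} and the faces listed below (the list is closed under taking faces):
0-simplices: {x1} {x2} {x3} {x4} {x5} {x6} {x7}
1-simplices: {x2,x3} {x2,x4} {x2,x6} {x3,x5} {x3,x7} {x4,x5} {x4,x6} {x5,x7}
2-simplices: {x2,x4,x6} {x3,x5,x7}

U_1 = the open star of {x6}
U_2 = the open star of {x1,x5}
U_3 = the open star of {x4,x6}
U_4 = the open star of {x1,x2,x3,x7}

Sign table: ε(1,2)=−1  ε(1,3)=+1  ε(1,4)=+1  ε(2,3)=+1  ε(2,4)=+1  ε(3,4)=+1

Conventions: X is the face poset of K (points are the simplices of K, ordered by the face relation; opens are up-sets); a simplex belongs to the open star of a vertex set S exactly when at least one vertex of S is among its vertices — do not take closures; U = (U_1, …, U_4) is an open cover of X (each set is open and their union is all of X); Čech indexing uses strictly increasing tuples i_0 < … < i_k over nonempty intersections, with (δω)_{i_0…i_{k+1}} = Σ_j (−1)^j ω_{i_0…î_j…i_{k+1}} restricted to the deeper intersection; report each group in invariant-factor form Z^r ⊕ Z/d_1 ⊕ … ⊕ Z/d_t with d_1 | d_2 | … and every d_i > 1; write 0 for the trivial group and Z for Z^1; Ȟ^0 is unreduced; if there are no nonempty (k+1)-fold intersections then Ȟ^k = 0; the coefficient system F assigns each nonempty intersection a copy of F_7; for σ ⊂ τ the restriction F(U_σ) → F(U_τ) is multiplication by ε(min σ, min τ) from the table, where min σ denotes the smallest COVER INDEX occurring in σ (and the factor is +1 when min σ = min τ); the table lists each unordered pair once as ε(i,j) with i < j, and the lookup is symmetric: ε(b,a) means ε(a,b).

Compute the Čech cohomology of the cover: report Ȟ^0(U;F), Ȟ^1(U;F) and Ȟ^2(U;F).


Ȟ^0 = Z/7, Ȟ^1 = Z/7, Ȟ^2 = 0

intersection data:
  U1={{x6},{x2,x6},{x4,x6},{x2,x4,x6}} U2={{x1},{x5},{x3,x5},{x4,x5},{x5,x7},{x3,x5,x7}} U3={{x4},{x6},{x2,x4},{x2,x6},{x4,x5},{x4,x6},{x2,x4,x6}} U4={{x1},{x2},{x3},{x7},{x2,x3},{x2,x4},{x2,x6},{x3,x5},{x3,x7},{x5,x7},{x2,x4,x6},{x3,x5,x7}}
  U13={{x6},{x2,x6},{x4,x6},{x2,x4,x6}} U14={{x2,x6},{x2,x4,x6}} U23={{x4,x5}} U24={{x1},{x3,x5},{x5,x7},{x3,x5,x7}} U34={{x2,x4},{x2,x6},{x2,x4,x6}}
  U134={{x2,x6},{x2,x4,x6}}
C dims 4,5,1; δ0: rk_F7 3; δ1: rk_F7 1
Ȟ^0 = (4 − 3) − 0 = 1, so Ȟ^0 ≅ Z/7
Ȟ^1 = (5 − 1) − 3 = 1, so Ȟ^1 ≅ Z/7
Ȟ^2 = (1 − 0) − 1 = 0, so Ȟ^2 ≅ 0


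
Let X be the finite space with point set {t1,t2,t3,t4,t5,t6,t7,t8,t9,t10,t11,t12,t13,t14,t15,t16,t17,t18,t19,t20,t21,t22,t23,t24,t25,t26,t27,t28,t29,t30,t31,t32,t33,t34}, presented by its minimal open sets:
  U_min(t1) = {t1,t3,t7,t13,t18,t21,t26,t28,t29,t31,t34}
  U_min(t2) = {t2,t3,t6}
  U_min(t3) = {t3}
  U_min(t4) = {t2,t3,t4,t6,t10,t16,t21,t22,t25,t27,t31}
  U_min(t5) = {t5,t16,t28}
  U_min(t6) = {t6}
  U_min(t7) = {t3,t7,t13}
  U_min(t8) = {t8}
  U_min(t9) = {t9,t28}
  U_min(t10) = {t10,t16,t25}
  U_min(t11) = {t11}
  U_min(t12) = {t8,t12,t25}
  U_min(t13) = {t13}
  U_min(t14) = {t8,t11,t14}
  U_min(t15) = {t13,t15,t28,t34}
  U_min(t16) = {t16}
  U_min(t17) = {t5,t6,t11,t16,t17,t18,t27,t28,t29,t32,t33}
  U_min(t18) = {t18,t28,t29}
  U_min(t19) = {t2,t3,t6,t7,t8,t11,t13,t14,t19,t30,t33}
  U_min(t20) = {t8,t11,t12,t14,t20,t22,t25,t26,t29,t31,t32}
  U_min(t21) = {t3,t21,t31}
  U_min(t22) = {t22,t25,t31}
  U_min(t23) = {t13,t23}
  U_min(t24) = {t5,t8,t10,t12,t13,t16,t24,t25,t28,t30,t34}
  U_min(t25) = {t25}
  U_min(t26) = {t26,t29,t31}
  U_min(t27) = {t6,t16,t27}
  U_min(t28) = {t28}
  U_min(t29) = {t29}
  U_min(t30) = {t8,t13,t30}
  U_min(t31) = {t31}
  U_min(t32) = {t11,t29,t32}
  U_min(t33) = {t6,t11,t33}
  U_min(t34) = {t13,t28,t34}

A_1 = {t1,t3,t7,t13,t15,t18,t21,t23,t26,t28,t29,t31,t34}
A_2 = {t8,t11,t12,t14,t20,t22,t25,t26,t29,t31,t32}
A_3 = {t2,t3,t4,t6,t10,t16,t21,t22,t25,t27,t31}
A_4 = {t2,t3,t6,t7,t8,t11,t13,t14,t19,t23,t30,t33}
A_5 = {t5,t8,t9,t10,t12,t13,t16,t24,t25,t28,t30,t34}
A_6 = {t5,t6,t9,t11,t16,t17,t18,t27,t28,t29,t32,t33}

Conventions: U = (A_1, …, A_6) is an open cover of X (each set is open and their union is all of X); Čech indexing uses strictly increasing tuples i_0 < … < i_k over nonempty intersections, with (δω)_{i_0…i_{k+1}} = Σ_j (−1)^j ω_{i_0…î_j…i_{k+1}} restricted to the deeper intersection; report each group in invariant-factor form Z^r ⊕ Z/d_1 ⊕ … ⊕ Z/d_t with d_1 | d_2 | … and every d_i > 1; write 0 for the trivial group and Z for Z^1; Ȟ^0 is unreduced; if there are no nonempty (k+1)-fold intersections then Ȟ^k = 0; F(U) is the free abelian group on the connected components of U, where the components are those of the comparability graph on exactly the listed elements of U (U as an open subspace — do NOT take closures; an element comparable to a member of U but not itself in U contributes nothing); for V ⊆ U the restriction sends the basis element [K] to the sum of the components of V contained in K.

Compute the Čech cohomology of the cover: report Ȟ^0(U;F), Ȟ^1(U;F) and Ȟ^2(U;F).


Ȟ^0 = Z; Ȟ^1 = 0; Ȟ^2 = Z/2

nerve simplices:
  A12={t26,t29,t31} A13={t3,t21,t31} A14={t3,t7,t13,t23} A15={t13,t28,t34} A16={t18,t28,t29} A23={t22,t25,t31} A24={t8,t11,t14} A25={t8,t12,t25} A26={t11,t29,t32} A34={t2,t3,t6} A35={t10,t16,t25} A36={t6,t16,t27} A45={t8,t13,t30} A46={t6,t11,t33} A56={t5,t9,t16,t28}
  A123={t31} A126={t29} A134={t3} A145={t13} A156={t28} A235={t25} A245={t8} A246={t11} A346={t6} A356={t16}
components per intersection:
  A1: {t1,t3,t7,t13,t15,t18,t21,t23,t26,t28,t29,t31,t34}
  A2: {t8,t11,t12,t14,t20,t22,t25,t26,t29,t31,t32}
  A3: {t2,t3,t4,t6,t10,t16,t21,t22,t25,t27,t31}
  A4: {t2,t3,t6,t7,t8,t11,t13,t14,t19,t23,t30,t33}
  A5: {t5,t8,t9,t10,t12,t13,t16,t24,t25,t28,t30,t34}
  A6: {t5,t6,t9,t11,t16,t17,t18,t27,t28,t29,t32,t33}
  A12: {t26,t29,t31}
  A13: {t3,t21,t31}
  A14: {t3,t7,t13,t23}
  A15: {t13,t28,t34}
  A16: {t18,t28,t29}
  A23: {t22,t25,t31}
  A24: {t8,t11,t14}
  A25: {t8,t12,t25}
  A26: {t11,t29,t32}
  A34: {t2,t3,t6}
  A35: {t10,t16,t25}
  A36: {t6,t16,t27}
  A45: {t8,t13,t30}
  A46: {t6,t11,t33}
  A56: {t5,t9,t16,t28}
  A123: {t31}
  A126: {t29}
  A134: {t3}
  A145: {t13}
  A156: {t28}
  A235: {t25}
  A245: {t8}
  A246: {t11}
  A346: {t6}
  A356: {t16}
C dims 6,15,10; δ0: rk 5, SNF 1^5; δ1: rk 10, SNF 1^9·2
degree 0: 6−5−0 = 1 → Ȟ^0 ≅ Z
degree 1: 15−10−5 = 0 → Ȟ^1 ≅ 0
degree 2: 10−0−10 = 0 plus torsion [2] → Ȟ^2 ≅ Z/2
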